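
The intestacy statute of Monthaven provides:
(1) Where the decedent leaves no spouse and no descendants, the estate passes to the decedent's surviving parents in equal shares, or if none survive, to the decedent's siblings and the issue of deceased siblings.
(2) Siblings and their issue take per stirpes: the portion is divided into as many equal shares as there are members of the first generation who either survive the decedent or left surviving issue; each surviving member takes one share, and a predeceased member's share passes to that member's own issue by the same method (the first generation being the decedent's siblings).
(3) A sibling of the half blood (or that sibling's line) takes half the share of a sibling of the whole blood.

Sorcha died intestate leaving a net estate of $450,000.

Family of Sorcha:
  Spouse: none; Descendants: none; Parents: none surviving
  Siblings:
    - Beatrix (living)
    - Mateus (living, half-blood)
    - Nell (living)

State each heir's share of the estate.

Beatrix: $180,000; Mateus: $90,000; Nell: $180,000

The entire $450,000 passes to the siblings and their issue.
Counting each half-blood sibling's line as half a unit, there are 5/2 units in $450,000, so one unit is $180,000. Whole-blood lines (Beatrix and Nell) take $180,000 each; half-blood lines (Mateus) take $90,000 each.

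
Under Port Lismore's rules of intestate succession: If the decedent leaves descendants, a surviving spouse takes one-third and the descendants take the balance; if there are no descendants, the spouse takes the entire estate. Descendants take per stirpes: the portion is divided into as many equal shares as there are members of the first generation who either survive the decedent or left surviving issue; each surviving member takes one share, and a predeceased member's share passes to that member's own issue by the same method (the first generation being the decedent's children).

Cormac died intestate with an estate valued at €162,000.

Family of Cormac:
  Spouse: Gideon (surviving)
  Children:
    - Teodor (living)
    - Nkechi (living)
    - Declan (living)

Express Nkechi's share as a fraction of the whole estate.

Nkechi receives 2/9 of the estate.

Gideon takes one-third of €162,000 = €54,000. The remaining €108,000 passes to the descendants.
The descendants' portion (€108,000) is divided into 3 shares of €36,000: Teodor, Nkechi, and Declan each take €36,000.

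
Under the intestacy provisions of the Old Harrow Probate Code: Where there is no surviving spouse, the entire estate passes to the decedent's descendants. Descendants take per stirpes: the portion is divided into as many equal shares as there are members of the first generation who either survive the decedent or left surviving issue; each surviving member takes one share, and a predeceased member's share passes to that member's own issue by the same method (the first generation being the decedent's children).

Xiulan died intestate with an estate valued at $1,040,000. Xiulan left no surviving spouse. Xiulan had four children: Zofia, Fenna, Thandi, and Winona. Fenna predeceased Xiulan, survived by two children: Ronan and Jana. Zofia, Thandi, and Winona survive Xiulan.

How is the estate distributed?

Zofia: $260,000; Ronan: $130,000; Jana: $130,000; Thandi: $260,000; Winona: $260,000

The entire $1,040,000 passes to the descendants.
That amount ($1,040,000) is divided into 4 shares of $260,000: Zofia, Thandi, and Winona each take $260,000; Fenna's $260,000 share passes to Fenna's issue.
Fenna's share ($260,000) is divided into 2 shares of $130,000: Ronan and Jana each take $130,000.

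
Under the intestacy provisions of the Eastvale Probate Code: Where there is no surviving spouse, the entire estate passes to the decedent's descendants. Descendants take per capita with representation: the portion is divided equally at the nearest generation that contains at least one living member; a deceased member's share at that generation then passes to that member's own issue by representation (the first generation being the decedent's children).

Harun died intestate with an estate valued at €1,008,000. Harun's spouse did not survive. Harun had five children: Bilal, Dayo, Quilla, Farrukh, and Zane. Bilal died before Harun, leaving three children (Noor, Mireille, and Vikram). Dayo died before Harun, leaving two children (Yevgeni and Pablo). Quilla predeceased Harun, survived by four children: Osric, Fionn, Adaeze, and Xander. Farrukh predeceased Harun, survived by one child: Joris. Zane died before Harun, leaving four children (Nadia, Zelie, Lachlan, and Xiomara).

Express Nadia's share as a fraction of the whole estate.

The entire €1,008,000 passes to the descendants.
No child survives, so the initial division is made at the grandchildren's generation.
That amount (€1,008,000) is divided into 14 shares of €72,000: Noor, Mireille, Vikram, Yevgeni, Pablo, Osric, Fionn, Adaeze, Xander, Joris, Nadia, Zelie, Lachlan, and Xiomara each take €72,000.

Nadia receives 1/14 of the estate.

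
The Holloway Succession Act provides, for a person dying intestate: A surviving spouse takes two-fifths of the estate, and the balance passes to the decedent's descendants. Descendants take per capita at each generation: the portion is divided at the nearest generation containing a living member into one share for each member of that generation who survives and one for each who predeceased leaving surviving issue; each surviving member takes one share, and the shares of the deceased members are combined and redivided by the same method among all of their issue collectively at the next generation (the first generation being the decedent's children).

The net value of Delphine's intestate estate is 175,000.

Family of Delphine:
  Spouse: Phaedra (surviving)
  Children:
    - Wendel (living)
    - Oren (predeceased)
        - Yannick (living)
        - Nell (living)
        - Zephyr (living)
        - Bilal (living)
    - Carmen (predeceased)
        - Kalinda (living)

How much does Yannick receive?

Phaedra takes two-fifths of 175,000 = 70,000. The remaining 105,000 passes to the descendants.
The descendants' portion (105,000) is divided at the children's generation into 3 shares of 35,000. Wendel takes 35,000. The 2 shares of the deceased (Oren and Carmen) are combined into a pool of 70,000.
That pool (70,000) is divided at the grandchildren's generation equally among Yannick, Nell, Zephyr, Bilal, and Kalinda: 14,000 each.

Yannick receives 14,000.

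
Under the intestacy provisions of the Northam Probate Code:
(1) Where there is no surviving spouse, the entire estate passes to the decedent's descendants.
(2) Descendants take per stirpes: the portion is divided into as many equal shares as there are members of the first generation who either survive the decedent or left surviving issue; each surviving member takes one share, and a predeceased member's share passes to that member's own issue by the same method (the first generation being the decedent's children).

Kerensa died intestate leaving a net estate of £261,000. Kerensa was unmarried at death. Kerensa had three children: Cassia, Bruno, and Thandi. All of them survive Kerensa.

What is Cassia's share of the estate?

The entire £261,000 passes to the descendants.
That amount (£261,000) is divided into 3 shares of £87,000: Cassia, Bruno, and Thandi each take £87,000.

Cassia receives £87,000.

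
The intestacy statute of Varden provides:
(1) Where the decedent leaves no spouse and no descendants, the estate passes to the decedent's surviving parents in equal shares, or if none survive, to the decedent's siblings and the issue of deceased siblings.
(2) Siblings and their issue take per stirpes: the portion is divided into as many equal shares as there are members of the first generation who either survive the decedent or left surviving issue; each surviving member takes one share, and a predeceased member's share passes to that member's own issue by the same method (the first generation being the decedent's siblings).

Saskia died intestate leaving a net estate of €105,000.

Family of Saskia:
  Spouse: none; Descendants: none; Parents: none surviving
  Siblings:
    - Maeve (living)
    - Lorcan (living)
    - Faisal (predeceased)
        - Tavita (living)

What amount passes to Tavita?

The entire €105,000 passes to the siblings and their issue.
That amount (€105,000) is divided into 3 shares of €35,000: Maeve and Lorcan each take €35,000; Faisal's €35,000 share passes to Faisal's issue.
Faisal's share (€35,000) passes entirely to Tavita.

Tavita receives €35,000.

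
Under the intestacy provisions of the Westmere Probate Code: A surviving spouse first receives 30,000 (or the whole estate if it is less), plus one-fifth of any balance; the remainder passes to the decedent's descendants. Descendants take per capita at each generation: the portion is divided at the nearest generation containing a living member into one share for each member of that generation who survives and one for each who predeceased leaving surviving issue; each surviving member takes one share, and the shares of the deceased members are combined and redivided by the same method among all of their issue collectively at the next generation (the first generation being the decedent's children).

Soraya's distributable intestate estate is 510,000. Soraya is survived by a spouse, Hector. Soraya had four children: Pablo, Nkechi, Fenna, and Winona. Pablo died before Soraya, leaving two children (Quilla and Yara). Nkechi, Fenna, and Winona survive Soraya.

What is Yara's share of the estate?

Yara receives 48,000.

Hector first takes 30,000, leaving a balance of 480,000. Hector then takes one-fifth of the balance (96,000), for a total of 126,000. The remaining 384,000 passes to the descendants.
The descendants' portion (384,000) is divided at the children's generation into 4 shares of 96,000. Nkechi, Fenna, and Winona each take 96,000. The remaining share for the deceased Pablo (96,000) is carried to the next generation.
That pool (96,000) is divided at the grandchildren's generation equally among Quilla and Yara: 48,000 each.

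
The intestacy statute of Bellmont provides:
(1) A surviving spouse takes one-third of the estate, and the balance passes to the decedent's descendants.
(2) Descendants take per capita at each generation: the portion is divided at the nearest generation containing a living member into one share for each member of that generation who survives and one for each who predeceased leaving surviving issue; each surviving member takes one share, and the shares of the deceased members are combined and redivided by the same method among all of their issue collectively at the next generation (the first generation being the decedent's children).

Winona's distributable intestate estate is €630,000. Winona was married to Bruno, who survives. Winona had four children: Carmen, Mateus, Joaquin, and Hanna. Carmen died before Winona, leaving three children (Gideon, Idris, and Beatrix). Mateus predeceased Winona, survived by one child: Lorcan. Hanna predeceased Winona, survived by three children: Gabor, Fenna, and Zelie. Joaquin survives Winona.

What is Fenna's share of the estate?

Fenna receives €45,000.

Bruno takes one-third of €630,000 = €210,000. The remaining €420,000 passes to the descendants.
The descendants' portion (€420,000) is divided at the children's generation into 4 shares of €105,000. Joaquin takes €105,000. The 3 shares of the deceased (Carmen, Mateus, and Hanna) are combined into a pool of €315,000.
That pool (€315,000) is divided at the grandchildren's generation equally among Gideon, Idris, Beatrix, Lorcan, Gabor, Fenna, and Zelie: €45,000 each.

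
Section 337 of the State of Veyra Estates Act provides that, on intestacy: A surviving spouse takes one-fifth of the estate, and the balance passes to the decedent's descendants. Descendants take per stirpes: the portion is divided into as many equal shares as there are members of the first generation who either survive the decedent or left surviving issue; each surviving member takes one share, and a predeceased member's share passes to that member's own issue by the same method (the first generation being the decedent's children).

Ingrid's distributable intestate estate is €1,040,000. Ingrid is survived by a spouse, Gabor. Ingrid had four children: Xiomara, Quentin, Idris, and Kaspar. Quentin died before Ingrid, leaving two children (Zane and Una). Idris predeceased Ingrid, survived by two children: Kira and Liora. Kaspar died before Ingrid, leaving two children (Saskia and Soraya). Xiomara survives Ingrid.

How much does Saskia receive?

Gabor takes one-fifth of €1,040,000 = €208,000. The remaining €832,000 passes to the descendants.
The descendants' portion (€832,000) is divided into 4 shares of €208,000: Xiomara takes €208,000; Quentin's €208,000 share passes to Quentin's issue; Idris's €208,000 share passes to Idris's issue; Kaspar's €208,000 share passes to Kaspar's issue.
Quentin's share (€208,000) is divided into 2 shares of €104,000: Zane and Una each take €104,000.
Idris's share (€208,000) is divided into 2 shares of €104,000: Kira and Liora each take €104,000.
Kaspar's share (€208,000) is divided into 2 shares of €104,000: Saskia and Soraya each take €104,000.

Saskia receives €104,000.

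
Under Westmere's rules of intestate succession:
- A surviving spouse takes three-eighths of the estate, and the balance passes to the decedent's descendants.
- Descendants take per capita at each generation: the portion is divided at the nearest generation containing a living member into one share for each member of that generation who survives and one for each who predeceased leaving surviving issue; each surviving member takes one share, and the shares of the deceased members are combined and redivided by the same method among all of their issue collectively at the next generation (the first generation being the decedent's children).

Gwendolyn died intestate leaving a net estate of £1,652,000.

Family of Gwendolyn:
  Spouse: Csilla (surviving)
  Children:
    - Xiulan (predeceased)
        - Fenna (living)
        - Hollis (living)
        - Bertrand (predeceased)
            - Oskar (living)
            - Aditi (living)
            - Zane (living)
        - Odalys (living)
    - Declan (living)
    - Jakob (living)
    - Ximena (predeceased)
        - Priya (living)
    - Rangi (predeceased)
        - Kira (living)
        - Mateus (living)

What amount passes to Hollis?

Csilla takes three-eighths of £1,652,000 = £619,500. The remaining £1,032,500 passes to the descendants.
The descendants' portion (£1,032,500) is divided at the children's generation into 5 shares of £206,500. Declan and Jakob each take £206,500. The 3 shares of the deceased (Xiulan, Ximena, and Rangi) are combined into a pool of £619,500.
That pool (£619,500) is divided at the grandchildren's generation into 7 shares of £88,500. Fenna, Hollis, Odalys, Priya, Kira, and Mateus each take £88,500. The remaining share for the deceased Bertrand (£88,500) is carried to the next generation.
That pool (£88,500) is divided at the great-grandchildren's generation equally among Oskar, Aditi, and Zane: £29,500 each.

Hollis receives £88,500.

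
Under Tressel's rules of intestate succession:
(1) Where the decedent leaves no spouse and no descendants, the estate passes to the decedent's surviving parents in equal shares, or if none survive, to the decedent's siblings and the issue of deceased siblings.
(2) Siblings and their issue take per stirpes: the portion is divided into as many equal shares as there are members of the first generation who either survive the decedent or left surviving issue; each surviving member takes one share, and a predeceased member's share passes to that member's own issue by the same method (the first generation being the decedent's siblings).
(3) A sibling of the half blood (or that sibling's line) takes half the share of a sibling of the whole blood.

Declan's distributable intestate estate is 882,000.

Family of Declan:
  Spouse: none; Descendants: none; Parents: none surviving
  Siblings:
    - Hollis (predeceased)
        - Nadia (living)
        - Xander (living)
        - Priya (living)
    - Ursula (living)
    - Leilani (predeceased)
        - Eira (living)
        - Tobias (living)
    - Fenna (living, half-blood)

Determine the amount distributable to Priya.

The entire 882,000 passes to the siblings and their issue.
Counting each half-blood sibling's line as half a unit, there are 7/2 units in 882,000, so one unit is 252,000. Whole-blood lines (Hollis, Ursula, and Leilani) take 252,000 each; half-blood lines (Fenna) take 126,000 each.
Hollis's share (252,000) is divided into 3 shares of 84,000: Nadia, Xander, and Priya each take 84,000.
Leilani's share (252,000) is divided into 2 shares of 126,000: Eira and Tobias each take 126,000.

Priya receives 84,000.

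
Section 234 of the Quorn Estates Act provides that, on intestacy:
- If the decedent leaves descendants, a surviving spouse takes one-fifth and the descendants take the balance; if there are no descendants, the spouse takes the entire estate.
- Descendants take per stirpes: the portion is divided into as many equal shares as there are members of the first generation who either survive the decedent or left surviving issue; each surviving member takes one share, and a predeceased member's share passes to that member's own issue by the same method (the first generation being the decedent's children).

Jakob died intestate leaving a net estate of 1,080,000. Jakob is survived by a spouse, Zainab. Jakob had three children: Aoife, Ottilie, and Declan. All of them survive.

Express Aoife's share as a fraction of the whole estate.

Zainab takes one-fifth of 1,080,000 = 216,000. The remaining 864,000 passes to the descendants.
The descendants' portion (864,000) is divided into 3 shares of 288,000: Aoife, Ottilie, and Declan each take 288,000.

Aoife receives 4/15 of the estate.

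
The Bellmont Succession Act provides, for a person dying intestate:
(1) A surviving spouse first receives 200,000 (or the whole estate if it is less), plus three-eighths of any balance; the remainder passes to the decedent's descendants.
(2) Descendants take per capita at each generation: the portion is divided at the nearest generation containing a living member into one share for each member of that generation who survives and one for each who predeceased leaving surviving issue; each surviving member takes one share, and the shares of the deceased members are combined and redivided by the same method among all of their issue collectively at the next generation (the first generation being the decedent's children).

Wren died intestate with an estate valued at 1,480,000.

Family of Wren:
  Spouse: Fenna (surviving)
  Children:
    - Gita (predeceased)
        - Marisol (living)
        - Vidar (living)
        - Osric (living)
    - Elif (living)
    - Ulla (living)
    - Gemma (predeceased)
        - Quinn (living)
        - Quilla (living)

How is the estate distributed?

Fenna first takes 200,000, leaving a balance of 1,280,000. Fenna then takes three-eighths of the balance (480,000), for a total of 680,000. The remaining 800,000 passes to the descendants.
The descendants' portion (800,000) is divided at the children's generation into 4 shares of 200,000. Elif and Ulla each take 200,000. The 2 shares of the deceased (Gita and Gemma) are combined into a pool of 400,000.
That pool (400,000) is divided at the grandchildren's generation equally among Marisol, Vidar, Osric, Quinn, and Quilla: 80,000 each.

Fenna: 680,000; Marisol: 80,000; Vidar: 80,000; Osric: 80,000; Elif: 200,000; Ulla: 200,000; Quinn: 80,000; Quilla: 80,000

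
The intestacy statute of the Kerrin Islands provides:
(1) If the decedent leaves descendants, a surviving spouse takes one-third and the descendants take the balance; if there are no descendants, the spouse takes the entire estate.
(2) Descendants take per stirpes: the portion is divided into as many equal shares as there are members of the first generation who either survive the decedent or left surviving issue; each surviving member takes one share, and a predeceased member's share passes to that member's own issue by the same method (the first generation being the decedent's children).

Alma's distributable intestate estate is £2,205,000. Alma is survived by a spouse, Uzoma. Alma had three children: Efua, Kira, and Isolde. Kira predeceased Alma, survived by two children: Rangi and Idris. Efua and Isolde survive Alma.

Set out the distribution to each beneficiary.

Uzoma: £735,000; Efua: £490,000; Rangi: £245,000; Idris: £245,000; Isolde: £490,000

Uzoma takes one-third of £2,205,000 = £735,000. The remaining £1,470,000 passes to the descendants.
The descendants' portion (£1,470,000) is divided into 3 shares of £490,000: Efua and Isolde each take £490,000; Kira's £490,000 share passes to Kira's issue.
Kira's share (£490,000) is divided into 2 shares of £245,000: Rangi and Idris each take £245,000.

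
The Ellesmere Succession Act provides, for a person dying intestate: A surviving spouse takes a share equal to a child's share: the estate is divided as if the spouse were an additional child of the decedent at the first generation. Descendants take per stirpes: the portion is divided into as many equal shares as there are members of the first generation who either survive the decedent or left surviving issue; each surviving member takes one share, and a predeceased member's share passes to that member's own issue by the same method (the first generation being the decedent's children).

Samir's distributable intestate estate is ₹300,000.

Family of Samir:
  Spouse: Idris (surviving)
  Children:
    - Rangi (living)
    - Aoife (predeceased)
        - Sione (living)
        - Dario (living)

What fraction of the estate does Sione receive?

The spouse counts as an additional share at the children's level, so there are 3 primary shares of ₹100,000. Idris takes one such share (₹100,000).
The children's combined portion (₹200,000) is divided into 2 shares of ₹100,000: Rangi takes ₹100,000; Aoife's ₹100,000 share passes to Aoife's issue.
Aoife's share (₹100,000) is divided into 2 shares of ₹50,000: Sione and Dario each take ₹50,000.

Sione receives 1/6 of the estate.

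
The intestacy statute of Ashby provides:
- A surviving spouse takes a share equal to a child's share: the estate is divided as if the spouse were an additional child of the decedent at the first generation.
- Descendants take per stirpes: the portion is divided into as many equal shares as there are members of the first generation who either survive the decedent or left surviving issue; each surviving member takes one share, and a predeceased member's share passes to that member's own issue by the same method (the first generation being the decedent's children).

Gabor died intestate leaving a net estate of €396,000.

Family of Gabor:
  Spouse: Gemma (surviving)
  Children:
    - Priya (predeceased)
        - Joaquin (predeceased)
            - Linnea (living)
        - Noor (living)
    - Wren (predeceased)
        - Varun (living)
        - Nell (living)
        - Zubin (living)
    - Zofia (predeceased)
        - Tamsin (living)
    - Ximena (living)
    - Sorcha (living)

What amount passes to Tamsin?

The spouse counts as an additional share at the children's level, so there are 6 primary shares of €66,000. Gemma takes one such share (€66,000).
The children's combined portion (€330,000) is divided into 5 shares of €66,000: Ximena and Sorcha each take €66,000; Priya's €66,000 share passes to Priya's issue; Wren's €66,000 share passes to Wren's issue; Zofia's €66,000 share passes to Zofia's issue.
Priya's share (€66,000) is divided into 2 shares of €33,000: Noor takes €33,000; Joaquin's €33,000 share passes to Joaquin's issue.
Joaquin's share (€33,000) passes entirely to Linnea.
Wren's share (€66,000) is divided into 3 shares of €22,000: Varun, Nell, and Zubin each take €22,000.
Zofia's share (€66,000) passes entirely to Tamsin.

Tamsin receives €66,000.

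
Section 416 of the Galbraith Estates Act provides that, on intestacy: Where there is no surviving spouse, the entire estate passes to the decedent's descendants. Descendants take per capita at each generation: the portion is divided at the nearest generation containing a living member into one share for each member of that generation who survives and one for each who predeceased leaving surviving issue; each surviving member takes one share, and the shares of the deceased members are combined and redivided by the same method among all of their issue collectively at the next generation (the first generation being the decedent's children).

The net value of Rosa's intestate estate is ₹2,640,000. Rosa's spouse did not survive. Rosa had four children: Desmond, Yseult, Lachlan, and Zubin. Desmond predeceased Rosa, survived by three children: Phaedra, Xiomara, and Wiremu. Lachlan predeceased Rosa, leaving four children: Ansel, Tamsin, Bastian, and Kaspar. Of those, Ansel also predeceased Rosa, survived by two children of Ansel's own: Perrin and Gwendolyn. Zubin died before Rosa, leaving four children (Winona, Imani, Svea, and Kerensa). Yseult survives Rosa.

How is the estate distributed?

Phaedra: ₹180,000; Xiomara: ₹180,000; Wiremu: ₹180,000; Yseult: ₹660,000; Perrin: ₹90,000; Gwendolyn: ₹90,000; Tamsin: ₹180,000; Bastian: ₹180,000; Kaspar: ₹180,000; Winona: ₹180,000; Imani: ₹180,000; Svea: ₹180,000; Kerensa: ₹180,000

The entire ₹2,640,000 passes to the descendants.
That amount (₹2,640,000) is divided at the children's generation into 4 shares of ₹660,000. Yseult takes ₹660,000. The 3 shares of the deceased (Desmond, Lachlan, and Zubin) are combined into a pool of ₹1,980,000.
That pool (₹1,980,000) is divided at the grandchildren's generation into 11 shares of ₹180,000. Phaedra, Xiomara, Wiremu, Tamsin, Bastian, Kaspar, Winona, Imani, Svea, and Kerensa each take ₹180,000. The remaining share for the deceased Ansel (₹180,000) is carried to the next generation.
That pool (₹180,000) is divided at the great-grandchildren's generation equally among Perrin and Gwendolyn: ₹90,000 each.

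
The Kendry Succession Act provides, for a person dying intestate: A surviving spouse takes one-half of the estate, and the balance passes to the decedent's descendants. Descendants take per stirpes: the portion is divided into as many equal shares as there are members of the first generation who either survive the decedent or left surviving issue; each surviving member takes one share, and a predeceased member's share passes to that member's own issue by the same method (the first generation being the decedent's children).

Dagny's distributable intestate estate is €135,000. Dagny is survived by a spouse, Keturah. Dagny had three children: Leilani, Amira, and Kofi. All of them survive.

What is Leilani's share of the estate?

Keturah takes one-half of €135,000 = €67,500. The remaining €67,500 passes to the descendants.
The descendants' portion (€67,500) is divided into 3 shares of €22,500: Leilani, Amira, and Kofi each take €22,500.

Leilani receives €22,500.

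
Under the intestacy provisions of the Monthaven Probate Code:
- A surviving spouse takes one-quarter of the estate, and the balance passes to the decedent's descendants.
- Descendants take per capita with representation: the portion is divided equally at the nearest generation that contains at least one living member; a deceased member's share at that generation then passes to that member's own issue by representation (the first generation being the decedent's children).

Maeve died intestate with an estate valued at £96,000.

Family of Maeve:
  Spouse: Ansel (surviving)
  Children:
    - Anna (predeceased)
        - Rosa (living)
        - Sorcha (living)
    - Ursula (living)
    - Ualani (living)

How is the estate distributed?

Ansel takes one-quarter of £96,000 = £24,000. The remaining £72,000 passes to the descendants.
The descendants' portion (£72,000) is divided into 3 shares of £24,000: Ursula and Ualani each take £24,000; Anna's £24,000 share passes to Anna's issue.
Anna's share (£24,000) is divided into 2 shares of £12,000: Rosa and Sorcha each take £12,000.

Ansel: £24,000; Rosa: £12,000; Sorcha: £12,000; Ursula: £24,000; Ualani: £24,000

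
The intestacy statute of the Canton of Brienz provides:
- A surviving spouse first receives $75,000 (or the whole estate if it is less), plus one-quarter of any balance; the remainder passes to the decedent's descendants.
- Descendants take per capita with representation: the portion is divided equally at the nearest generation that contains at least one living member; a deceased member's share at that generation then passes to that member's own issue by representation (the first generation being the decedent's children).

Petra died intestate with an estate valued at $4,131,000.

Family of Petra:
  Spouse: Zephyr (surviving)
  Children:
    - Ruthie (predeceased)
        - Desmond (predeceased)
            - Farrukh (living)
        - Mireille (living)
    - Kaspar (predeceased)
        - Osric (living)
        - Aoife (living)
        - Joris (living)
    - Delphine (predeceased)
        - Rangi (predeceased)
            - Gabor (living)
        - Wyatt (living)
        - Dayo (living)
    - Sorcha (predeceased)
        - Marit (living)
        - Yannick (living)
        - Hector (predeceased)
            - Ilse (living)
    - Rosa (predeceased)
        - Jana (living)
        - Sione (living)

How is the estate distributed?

Zephyr: $1,089,000; Farrukh: $234,000; Mireille: $234,000; Osric: $234,000; Aoife: $234,000; Joris: $234,000; Gabor: $234,000; Wyatt: $234,000; Dayo: $234,000; Marit: $234,000; Yannick: $234,000; Ilse: $234,000; Jana: $234,000; Sione: $234,000

Zephyr first takes $75,000, leaving a balance of $4,056,000. Zephyr then takes one-quarter of the balance ($1,014,000), for a total of $1,089,000. The remaining $3,042,000 passes to the descendants.
No child survives, so the initial division is made at the grandchildren's generation.
The descendants' portion ($3,042,000) is divided into 13 shares of $234,000: Mireille, Osric, Aoife, Joris, Wyatt, Dayo, Marit, Yannick, Jana, and Sione each take $234,000; Desmond's $234,000 share passes to Desmond's issue; Rangi's $234,000 share passes to Rangi's issue; Hector's $234,000 share passes to Hector's issue.
Desmond's share ($234,000) passes entirely to Farrukh.
Rangi's share ($234,000) passes entirely to Gabor.
Hector's share ($234,000) passes entirely to Ilse.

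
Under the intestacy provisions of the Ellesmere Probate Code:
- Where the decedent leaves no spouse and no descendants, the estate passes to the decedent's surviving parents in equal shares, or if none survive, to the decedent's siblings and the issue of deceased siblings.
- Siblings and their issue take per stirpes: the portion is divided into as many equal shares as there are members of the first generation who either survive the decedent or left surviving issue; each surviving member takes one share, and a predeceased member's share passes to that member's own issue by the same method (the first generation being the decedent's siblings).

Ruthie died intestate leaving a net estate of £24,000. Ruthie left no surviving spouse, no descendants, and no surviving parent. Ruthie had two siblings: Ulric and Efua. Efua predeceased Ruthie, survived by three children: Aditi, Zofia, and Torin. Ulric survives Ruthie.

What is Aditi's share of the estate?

The entire £24,000 passes to the siblings and their issue.
That amount (£24,000) is divided into 2 shares of £12,000: Ulric takes £12,000; Efua's £12,000 share passes to Efua's issue.
Efua's share (£12,000) is divided into 3 shares of £4,000: Aditi, Zofia, and Torin each take £4,000.

Aditi receives £4,000.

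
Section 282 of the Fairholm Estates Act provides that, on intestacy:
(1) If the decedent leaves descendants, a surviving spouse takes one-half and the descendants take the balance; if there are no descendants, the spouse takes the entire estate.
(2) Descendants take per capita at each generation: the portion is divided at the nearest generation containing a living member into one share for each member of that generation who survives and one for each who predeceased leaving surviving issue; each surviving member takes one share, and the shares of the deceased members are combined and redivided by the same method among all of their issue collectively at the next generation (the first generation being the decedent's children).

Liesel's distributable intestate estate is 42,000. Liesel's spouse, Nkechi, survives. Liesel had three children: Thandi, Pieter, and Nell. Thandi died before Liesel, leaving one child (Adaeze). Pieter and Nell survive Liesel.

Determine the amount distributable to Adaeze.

Adaeze receives 7,000.

Nkechi takes one-half of 42,000 = 21,000. The remaining 21,000 passes to the descendants.
The descendants' portion (21,000) is divided at the children's generation into 3 shares of 7,000. Pieter and Nell each take 7,000. The remaining share for the deceased Thandi (7,000) is carried to the next generation.
That pool (7,000) passes entirely to Adaeze, the sole taker at the grandchildren's generation.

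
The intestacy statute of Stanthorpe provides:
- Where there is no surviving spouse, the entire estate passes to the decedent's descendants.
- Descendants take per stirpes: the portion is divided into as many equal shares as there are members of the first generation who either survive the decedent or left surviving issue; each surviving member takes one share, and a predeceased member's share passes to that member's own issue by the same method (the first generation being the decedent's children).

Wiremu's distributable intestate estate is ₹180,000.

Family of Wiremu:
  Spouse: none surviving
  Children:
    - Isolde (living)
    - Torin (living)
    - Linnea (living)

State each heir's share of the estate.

Isolde: ₹60,000; Torin: ₹60,000; Linnea: ₹60,000

The entire ₹180,000 passes to the descendants.
That amount (₹180,000) is divided into 3 shares of ₹60,000: Isolde, Torin, and Linnea each take ₹60,000.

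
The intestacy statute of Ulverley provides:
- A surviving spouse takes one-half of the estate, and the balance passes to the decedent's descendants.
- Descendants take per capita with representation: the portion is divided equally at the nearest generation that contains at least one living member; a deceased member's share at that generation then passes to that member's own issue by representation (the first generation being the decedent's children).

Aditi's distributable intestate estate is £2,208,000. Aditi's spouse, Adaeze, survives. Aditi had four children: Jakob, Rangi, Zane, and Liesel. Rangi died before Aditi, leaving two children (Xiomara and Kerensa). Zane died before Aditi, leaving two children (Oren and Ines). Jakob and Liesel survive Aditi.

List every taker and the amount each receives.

Adaeze: £1,104,000; Jakob: £276,000; Xiomara: £138,000; Kerensa: £138,000; Oren: £138,000; Ines: £138,000; Liesel: £276,000

Adaeze takes one-half of £2,208,000 = £1,104,000. The remaining £1,104,000 passes to the descendants.
The descendants' portion (£1,104,000) is divided into 4 shares of £276,000: Jakob and Liesel each take £276,000; Rangi's £276,000 share passes to Rangi's issue; Zane's £276,000 share passes to Zane's issue.
Rangi's share (£276,000) is divided into 2 shares of £138,000: Xiomara and Kerensa each take £138,000.
Zane's share (£276,000) is divided into 2 shares of £138,000: Oren and Ines each take £138,000.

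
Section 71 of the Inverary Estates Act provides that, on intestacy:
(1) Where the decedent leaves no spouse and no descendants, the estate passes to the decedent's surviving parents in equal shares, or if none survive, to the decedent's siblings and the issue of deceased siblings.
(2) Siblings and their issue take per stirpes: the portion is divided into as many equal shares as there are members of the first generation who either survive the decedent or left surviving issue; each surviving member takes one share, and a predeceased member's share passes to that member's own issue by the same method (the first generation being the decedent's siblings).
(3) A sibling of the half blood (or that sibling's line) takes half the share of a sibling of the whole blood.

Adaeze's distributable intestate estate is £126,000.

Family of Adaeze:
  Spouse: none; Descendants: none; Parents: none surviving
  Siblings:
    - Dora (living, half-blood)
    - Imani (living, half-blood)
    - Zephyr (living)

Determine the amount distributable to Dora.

The entire £126,000 passes to the siblings and their issue.
Counting each half-blood sibling's line as half a unit, there are 2 units in £126,000, so one unit is £63,000. Whole-blood lines (Zephyr) take £63,000 each; half-blood lines (Dora and Imani) take £31,500 each.

Dora receives £31,500.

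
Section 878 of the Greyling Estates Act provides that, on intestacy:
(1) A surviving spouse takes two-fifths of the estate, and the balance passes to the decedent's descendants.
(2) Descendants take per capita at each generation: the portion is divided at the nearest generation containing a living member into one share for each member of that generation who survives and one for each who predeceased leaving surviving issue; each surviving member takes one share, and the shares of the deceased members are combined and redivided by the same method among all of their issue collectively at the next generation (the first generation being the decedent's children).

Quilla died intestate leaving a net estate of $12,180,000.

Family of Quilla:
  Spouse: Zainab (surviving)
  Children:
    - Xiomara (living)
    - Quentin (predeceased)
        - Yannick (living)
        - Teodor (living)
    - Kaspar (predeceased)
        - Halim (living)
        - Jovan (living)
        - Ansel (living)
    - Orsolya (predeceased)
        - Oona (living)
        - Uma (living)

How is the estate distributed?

Zainab: $4,872,000; Xiomara: $1,827,000; Yannick: $783,000; Teodor: $783,000; Halim: $783,000; Jovan: $783,000; Ansel: $783,000; Oona: $783,000; Uma: $783,000

Zainab takes two-fifths of $12,180,000 = $4,872,000. The remaining $7,308,000 passes to the descendants.
The descendants' portion ($7,308,000) is divided at the children's generation into 4 shares of $1,827,000. Xiomara takes $1,827,000. The 3 shares of the deceased (Quentin, Kaspar, and Orsolya) are combined into a pool of $5,481,000.
That pool ($5,481,000) is divided at the grandchildren's generation equally among Yannick, Teodor, Halim, Jovan, Ansel, Oona, and Uma: $783,000 each.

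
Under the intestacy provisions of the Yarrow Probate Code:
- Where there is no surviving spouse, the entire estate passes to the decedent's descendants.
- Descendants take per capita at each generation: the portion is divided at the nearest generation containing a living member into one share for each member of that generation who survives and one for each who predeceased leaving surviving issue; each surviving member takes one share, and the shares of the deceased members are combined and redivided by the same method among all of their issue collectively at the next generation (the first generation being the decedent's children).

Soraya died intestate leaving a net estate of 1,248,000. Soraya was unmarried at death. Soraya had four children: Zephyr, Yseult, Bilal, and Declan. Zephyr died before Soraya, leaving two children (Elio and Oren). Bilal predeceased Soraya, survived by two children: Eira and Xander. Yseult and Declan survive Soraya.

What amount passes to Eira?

Eira receives 156,000.

The entire 1,248,000 passes to the descendants.
That amount (1,248,000) is divided at the children's generation into 4 shares of 312,000. Yseult and Declan each take 312,000. The 2 shares of the deceased (Zephyr and Bilal) are combined into a pool of 624,000.
That pool (624,000) is divided at the grandchildren's generation equally among Elio, Oren, Eira, and Xander: 156,000 each.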